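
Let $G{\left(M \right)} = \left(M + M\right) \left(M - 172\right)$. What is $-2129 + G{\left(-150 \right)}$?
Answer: $94471$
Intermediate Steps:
$G{\left(M \right)} = 2 M \left(-172 + M\right)$
$-2129 + G{\left(-150 \right)} = -2129 + 2 \left(-150\right) \left(-172 - 150\right) = -2129 + 2 \left(-150\right) \left(-322\right) = -2129 + 96600 = 94471$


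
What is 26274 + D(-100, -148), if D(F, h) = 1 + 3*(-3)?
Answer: 26266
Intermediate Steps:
D(F, h) = -8 (D(F, h) = 1 - 9 = -8)
26274 + D(-100, -148) = 26274 - 8 = 26266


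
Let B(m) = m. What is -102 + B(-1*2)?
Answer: -104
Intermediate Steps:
-102 + B(-1*2) = -102 - 1*2 = -102 - 2 = -104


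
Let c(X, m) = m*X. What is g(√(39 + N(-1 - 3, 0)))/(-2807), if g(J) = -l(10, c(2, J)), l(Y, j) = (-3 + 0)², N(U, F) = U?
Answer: 9/2807 ≈ 0.0032063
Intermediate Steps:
c(X, m) = X*m
l(Y, j) = 9 (l(Y, j) = (-3)² = 9)
g(J) = -9 (g(J) = -1*9 = -9)
g(√(39 + N(-1 - 3, 0)))/(-2807) = -9/(-2807) = -9*(-1/2807) = 9/2807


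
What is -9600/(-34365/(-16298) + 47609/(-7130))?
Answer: 4808472000/2288401 ≈ 2101.2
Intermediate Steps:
-9600/(-34365/(-16298) + 47609/(-7130)) = -9600/(-34365*(-1/16298) + 47609*(-1/7130)) = -9600/(1185/562 - 47609/7130) = -9600/(-4576802/1001765) = -9600*(-1001765/4576802) = 4808472000/2288401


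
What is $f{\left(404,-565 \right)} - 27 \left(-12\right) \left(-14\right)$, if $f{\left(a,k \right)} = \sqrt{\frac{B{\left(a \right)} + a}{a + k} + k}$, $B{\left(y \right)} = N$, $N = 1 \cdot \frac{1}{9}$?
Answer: $-4536 + \frac{i \sqrt{132393842}}{483} \approx -4536.0 + 23.822 i$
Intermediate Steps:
$N = \frac{1}{9}$ ($N = 1 \cdot \frac{1}{9} = \frac{1}{9} \approx 0.11111$)
$B{\left(y \right)} = \frac{1}{9}$
$f{\left(a,k \right)} = \sqrt{k + \frac{\frac{1}{9} + a}{a + k}}$ ($f{\left(a,k \right)} = \sqrt{\frac{\frac{1}{9} + a}{a + k} + k} = \sqrt{k + \frac{\frac{1}{9} + a}{a + k}}$)
$f{\left(404,-565 \right)} - 27 \left(-12\right) \left(-14\right) = \frac{\sqrt{\frac{1 + 9 \cdot 404 + 9 \left(-565\right) \left(404 - 565\right)}{404 - 565}}}{3} - 27 \left(-12\right) \left(-14\right) = \frac{\sqrt{\frac{1 + 3636 + 9 \left(-565\right) \left(-161\right)}{-161}}}{3} - \left(-324\right) \left(-14\right) = \frac{\sqrt{- \frac{1 + 3636 + 818685}{161}}}{3} - 4536 = \frac{\sqrt{\left(- \frac{1}{161}\right) 822322}}{3} - 4536 = \frac{\sqrt{- \frac{822322}{161}}}{3} - 4536 = \frac{\frac{1}{161} i \sqrt{132393842}}{3} - 4536 = \frac{i \sqrt{132393842}}{483} - 4536 = -4536 + \frac{i \sqrt{132393842}}{483}$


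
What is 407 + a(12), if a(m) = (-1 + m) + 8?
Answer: 426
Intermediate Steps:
a(m) = 7 + m
407 + a(12) = 407 + (7 + 12) = 407 + 19 = 426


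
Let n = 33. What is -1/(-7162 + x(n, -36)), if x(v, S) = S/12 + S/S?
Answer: 1/7164 ≈ 0.00013959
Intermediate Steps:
x(v, S) = 1 + S/12 (x(v, S) = S*(1/12) + 1 = S/12 + 1 = 1 + S/12)
-1/(-7162 + x(n, -36)) = -1/(-7162 + (1 + (1/12)*(-36))) = -1/(-7162 + (1 - 3)) = -1/(-7162 - 2) = -1/(-7164) = -1*(-1/7164) = 1/7164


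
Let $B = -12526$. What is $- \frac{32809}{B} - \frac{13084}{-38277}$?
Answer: $\frac{1419720277}{479457702} \approx 2.9611$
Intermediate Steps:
$- \frac{32809}{B} - \frac{13084}{-38277} = - \frac{32809}{-12526} - \frac{13084}{-38277} = \left(-32809\right) \left(- \frac{1}{12526}\right) - - \frac{13084}{38277} = \frac{32809}{12526} + \frac{13084}{38277} = \frac{1419720277}{479457702}$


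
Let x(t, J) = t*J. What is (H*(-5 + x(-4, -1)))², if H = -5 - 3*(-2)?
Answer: 1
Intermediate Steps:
H = 1 (H = -5 + 6 = 1)
x(t, J) = J*t
(H*(-5 + x(-4, -1)))² = (1*(-5 - 1*(-4)))² = (1*(-5 + 4))² = (1*(-1))² = (-1)² = 1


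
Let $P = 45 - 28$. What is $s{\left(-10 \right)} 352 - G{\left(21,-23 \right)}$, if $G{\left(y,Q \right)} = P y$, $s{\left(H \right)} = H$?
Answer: $-3877$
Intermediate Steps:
$P = 17$ ($P = 45 - 28 = 17$)
$G{\left(y,Q \right)} = 17 y$
$s{\left(-10 \right)} 352 - G{\left(21,-23 \right)} = \left(-10\right) 352 - 17 \cdot 21 = -3520 - 357 = -3877$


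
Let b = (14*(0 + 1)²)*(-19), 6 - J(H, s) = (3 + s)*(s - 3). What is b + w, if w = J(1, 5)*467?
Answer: -4936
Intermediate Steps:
J(H, s) = 6 - (-3 + s)*(3 + s) (J(H, s) = 6 - (3 + s)*(s - 3) = 6 - (3 + s)*(-3 + s) = 6 - (-3 + s)*(3 + s))
w = -4670 (w = (15 - 1*5²)*467 = (15 - 1*25)*467 = (15 - 25)*467 = -10*467 = -4670)
b = -266 (b = (14*1²)*(-19) = (14*1)*(-19) = 14*(-19) = -266)
b + w = -266 - 4670 = -4936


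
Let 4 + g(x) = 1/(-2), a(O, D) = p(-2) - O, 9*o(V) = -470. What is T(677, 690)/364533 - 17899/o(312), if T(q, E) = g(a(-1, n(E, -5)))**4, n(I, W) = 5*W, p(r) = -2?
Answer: 156595141953/456881360 ≈ 342.75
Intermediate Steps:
o(V) = -470/9 (o(V) = (1/9)*(-470) = -470/9)
a(O, D) = -2 - O
g(x) = -9/2 (g(x) = -4 + 1/(-2) = -4 - 1/2 = -9/2)
T(q, E) = 6561/16 (T(q, E) = (-9/2)**4 = 6561/16)
T(677, 690)/364533 - 17899/o(312) = (6561/16)/364533 - 17899/(-470/9) = (6561/16)*(1/364533) - 17899*(-9/470) = 2187/1944176 + 161091/470 = 156595141953/456881360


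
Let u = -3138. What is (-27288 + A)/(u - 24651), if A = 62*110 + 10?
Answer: 20458/27789 ≈ 0.73619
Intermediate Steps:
A = 6830 (A = 6820 + 10 = 6830)
(-27288 + A)/(u - 24651) = (-27288 + 6830)/(-3138 - 24651) = -20458/(-27789) = -20458*(-1/27789) = 20458/27789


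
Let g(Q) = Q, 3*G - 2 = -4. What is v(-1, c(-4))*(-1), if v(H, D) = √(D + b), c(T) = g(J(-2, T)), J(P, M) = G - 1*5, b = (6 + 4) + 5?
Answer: -2*√21/3 ≈ -3.0550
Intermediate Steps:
G = -⅔ (G = ⅔ + (⅓)*(-4) = ⅔ - 4/3 = -⅔ ≈ -0.66667)
b = 15 (b = 10 + 5 = 15)
J(P, M) = -17/3 (J(P, M) = -⅔ - 1*5 = -⅔ - 5 = -17/3)
c(T) = -17/3
v(H, D) = √(15 + D) (v(H, D) = √(D + 15) = √(15 + D))
v(-1, c(-4))*(-1) = √(15 - 17/3)*(-1) = √(28/3)*(-1) = (2*√21/3)*(-1) = -2*√21/3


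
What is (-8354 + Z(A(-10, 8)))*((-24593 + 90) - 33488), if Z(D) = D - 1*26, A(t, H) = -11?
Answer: 486602481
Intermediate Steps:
Z(D) = -26 + D (Z(D) = D - 26 = -26 + D)
(-8354 + Z(A(-10, 8)))*((-24593 + 90) - 33488) = (-8354 + (-26 - 11))*((-24593 + 90) - 33488) = (-8354 - 37)*(-24503 - 33488) = -8391*(-57991) = 486602481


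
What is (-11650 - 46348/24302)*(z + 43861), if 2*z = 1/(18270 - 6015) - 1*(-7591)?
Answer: -27562794150436064/49636835 ≈ -5.5529e+8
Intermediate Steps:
z = 46513853/12255 (z = (1/(18270 - 6015) - 1*(-7591))/2 = (1/12255 + 7591)/2 = (½)*(93027706/12255) = 46513853/12255 ≈ 3795.5)
(-11650 - 46348/24302)*(z + 43861) = (-11650 - 46348/24302)*(46513853/12255 + 43861) = (-11650 - 46348*1/24302)*(584030408/12255) = (-11650 - 23174/12151)*(584030408/12255) = -141582324/12151*584030408/12255 = -27562794150436064/49636835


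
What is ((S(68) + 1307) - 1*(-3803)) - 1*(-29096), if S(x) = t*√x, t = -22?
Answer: 34206 - 44*√17 ≈ 34025.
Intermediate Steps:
S(x) = -22*√x
((S(68) + 1307) - 1*(-3803)) - 1*(-29096) = ((-44*√17 + 1307) - 1*(-3803)) - 1*(-29096) = ((-44*√17 + 1307) + 3803) + 29096 = ((1307 - 44*√17) + 3803) + 29096 = (5110 - 44*√17) + 29096 = 34206 - 44*√17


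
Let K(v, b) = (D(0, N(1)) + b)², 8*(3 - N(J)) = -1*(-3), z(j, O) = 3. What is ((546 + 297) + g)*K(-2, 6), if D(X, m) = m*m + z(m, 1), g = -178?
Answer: 687802185/4096 ≈ 1.6792e+5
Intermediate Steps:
N(J) = 21/8 (N(J) = 3 - (-1)*(-3)/8 = 3 - ⅛*3 = 3 - 3/8 = 21/8)
D(X, m) = 3 + m² (D(X, m) = m*m + 3 = m² + 3 = 3 + m²)
K(v, b) = (633/64 + b)² (K(v, b) = ((3 + (21/8)²) + b)² = ((3 + 441/64) + b)² = (633/64 + b)²)
((546 + 297) + g)*K(-2, 6) = ((546 + 297) - 178)*((633 + 64*6)²/4096) = (843 - 178)*((633 + 384)²/4096) = 665*((1/4096)*1017²) = 665*((1/4096)*1034289) = 665*(1034289/4096) = 687802185/4096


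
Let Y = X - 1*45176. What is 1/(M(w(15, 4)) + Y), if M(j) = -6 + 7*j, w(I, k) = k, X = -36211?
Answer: -1/81365 ≈ -1.2290e-5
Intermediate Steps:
Y = -81387 (Y = -36211 - 1*45176 = -36211 - 45176 = -81387)
1/(M(w(15, 4)) + Y) = 1/((-6 + 7*4) - 81387) = 1/((-6 + 28) - 81387) = 1/(22 - 81387) = 1/(-81365) = -1/81365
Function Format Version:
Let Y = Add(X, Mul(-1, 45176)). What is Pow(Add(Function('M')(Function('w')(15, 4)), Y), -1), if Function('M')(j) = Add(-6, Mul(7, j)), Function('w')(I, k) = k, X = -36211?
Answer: Rational(-1, 81365) ≈ -1.2290e-5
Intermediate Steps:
Y = -81387 (Y = Add(-36211, Mul(-1, 45176)) = Add(-36211, -45176) = -81387)
Pow(Add(Function('M')(Function('w')(15, 4)), Y), -1) = Pow(Add(Add(-6, Mul(7, 4)), -81387), -1) = Pow(Add(Add(-6, 28), -81387), -1) = Pow(Add(22, -81387), -1) = Pow(-81365, -1) = Rational(-1, 81365)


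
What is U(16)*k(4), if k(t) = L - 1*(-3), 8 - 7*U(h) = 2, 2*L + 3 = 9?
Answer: 36/7 ≈ 5.1429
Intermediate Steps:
L = 3 (L = -3/2 + (1/2)*9 = -3/2 + 9/2 = 3)
U(h) = 6/7 (U(h) = 8/7 - 1/7*2 = 8/7 - 2/7 = 6/7)
k(t) = 6 (k(t) = 3 - 1*(-3) = 3 + 3 = 6)
U(16)*k(4) = (6/7)*6 = 36/7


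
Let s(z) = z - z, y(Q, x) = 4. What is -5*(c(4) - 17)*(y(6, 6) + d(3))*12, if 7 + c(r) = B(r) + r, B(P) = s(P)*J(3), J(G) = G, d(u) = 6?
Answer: 12000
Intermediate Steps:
s(z) = 0
B(P) = 0 (B(P) = 0*3 = 0)
c(r) = -7 + r (c(r) = -7 + (0 + r) = -7 + r)
-5*(c(4) - 17)*(y(6, 6) + d(3))*12 = -5*((-7 + 4) - 17)*(4 + 6)*12 = -5*(-3 - 17)*10*12 = -(-100)*10*12 = -5*(-200)*12 = 1000*12 = 12000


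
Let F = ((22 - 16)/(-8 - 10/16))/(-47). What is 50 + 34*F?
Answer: 54594/1081 ≈ 50.503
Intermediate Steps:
F = 16/1081 (F = (6/(-8 - 10*1/16))*(-1/47) = (6/(-8 - 5/8))*(-1/47) = (6/(-69/8))*(-1/47) = (6*(-8/69))*(-1/47) = -16/23*(-1/47) = 16/1081 ≈ 0.014801)
50 + 34*F = 50 + 34*(16/1081) = 50 + 544/1081 = 54594/1081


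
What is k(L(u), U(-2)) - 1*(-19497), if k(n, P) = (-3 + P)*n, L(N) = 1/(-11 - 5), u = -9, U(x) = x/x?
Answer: 155977/8 ≈ 19497.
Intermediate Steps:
U(x) = 1
L(N) = -1/16 (L(N) = 1/(-16) = -1/16)
k(n, P) = n*(-3 + P)
k(L(u), U(-2)) - 1*(-19497) = -(-3 + 1)/16 - 1*(-19497) = -1/16*(-2) + 19497 = 1/8 + 19497 = 155977/8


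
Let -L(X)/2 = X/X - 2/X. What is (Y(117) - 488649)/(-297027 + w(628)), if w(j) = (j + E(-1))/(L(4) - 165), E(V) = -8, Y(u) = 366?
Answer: 40527489/24653551 ≈ 1.6439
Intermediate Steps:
L(X) = -2 + 4/X (L(X) = -2*(X/X - 2/X) = -2*(1 - 2/X) = -2 + 4/X)
w(j) = 4/83 - j/166 (w(j) = (j - 8)/((-2 + 4/4) - 165) = (-8 + j)/((-2 + 4*(¼)) - 165) = (-8 + j)/((-2 + 1) - 165) = (-8 + j)/(-1 - 165) = (-8 + j)/(-166) = (-8 + j)*(-1/166) = 4/83 - j/166)
(Y(117) - 488649)/(-297027 + w(628)) = (366 - 488649)/(-297027 + (4/83 - 1/166*628)) = -488283/(-297027 + (4/83 - 314/83)) = -488283/(-297027 - 310/83) = -488283/(-24653551/83) = -488283*(-83/24653551) = 40527489/24653551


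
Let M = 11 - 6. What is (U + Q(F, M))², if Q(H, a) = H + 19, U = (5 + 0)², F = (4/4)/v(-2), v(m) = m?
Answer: 7569/4 ≈ 1892.3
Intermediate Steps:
F = -½ (F = (4/4)/(-2) = (4*(¼))*(-½) = 1*(-½) = -½ ≈ -0.50000)
U = 25 (U = 5² = 25)
M = 5
Q(H, a) = 19 + H
(U + Q(F, M))² = (25 + (19 - ½))² = (25 + 37/2)² = (87/2)² = 7569/4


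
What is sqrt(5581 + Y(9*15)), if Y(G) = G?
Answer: 2*sqrt(1429) ≈ 75.604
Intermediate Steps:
sqrt(5581 + Y(9*15)) = sqrt(5581 + 9*15) = sqrt(5581 + 135) = sqrt(5716) = 2*sqrt(1429)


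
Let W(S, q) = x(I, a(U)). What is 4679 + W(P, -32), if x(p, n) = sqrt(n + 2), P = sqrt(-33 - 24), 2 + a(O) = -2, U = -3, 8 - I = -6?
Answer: 4679 + I*sqrt(2) ≈ 4679.0 + 1.4142*I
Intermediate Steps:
I = 14 (I = 8 - 1*(-6) = 8 + 6 = 14)
a(O) = -4 (a(O) = -2 - 2 = -4)
P = I*sqrt(57) (P = sqrt(-57) = I*sqrt(57) ≈ 7.5498*I)
x(p, n) = sqrt(2 + n)
W(S, q) = I*sqrt(2) (W(S, q) = sqrt(2 - 4) = sqrt(-2) = I*sqrt(2))
4679 + W(P, -32) = 4679 + I*sqrt(2)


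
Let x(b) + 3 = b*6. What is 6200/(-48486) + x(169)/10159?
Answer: -6983227/246284637 ≈ -0.028354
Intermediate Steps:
x(b) = -3 + 6*b (x(b) = -3 + b*6 = -3 + 6*b)
6200/(-48486) + x(169)/10159 = 6200/(-48486) + (-3 + 6*169)/10159 = 6200*(-1/48486) + (-3 + 1014)*(1/10159) = -3100/24243 + 1011*(1/10159) = -3100/24243 + 1011/10159 = -6983227/246284637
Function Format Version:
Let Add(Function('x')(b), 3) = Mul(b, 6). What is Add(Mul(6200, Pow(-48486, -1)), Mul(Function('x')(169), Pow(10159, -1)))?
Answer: Rational(-6983227, 246284637) ≈ -0.028354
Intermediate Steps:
Function('x')(b) = Add(-3, Mul(6, b)) (Function('x')(b) = Add(-3, Mul(b, 6)) = Add(-3, Mul(6, b)))
Add(Mul(6200, Pow(-48486, -1)), Mul(Function('x')(169), Pow(10159, -1))) = Add(Mul(6200, Pow(-48486, -1)), Mul(Add(-3, Mul(6, 169)), Pow(10159, -1))) = Add(Mul(6200, Rational(-1, 48486)), Mul(Add(-3, 1014), Rational(1, 10159))) = Add(Rational(-3100, 24243), Mul(1011, Rational(1, 10159))) = Add(Rational(-3100, 24243), Rational(1011, 10159)) = Rational(-6983227, 246284637)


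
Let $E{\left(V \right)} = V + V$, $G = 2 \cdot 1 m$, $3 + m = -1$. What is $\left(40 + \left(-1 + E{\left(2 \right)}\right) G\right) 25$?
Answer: $400$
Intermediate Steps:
$m = -4$ ($m = -3 - 1 = -4$)
$G = -8$ ($G = 2 \cdot 1 \left(-4\right) = 2 \left(-4\right) = -8$)
$E{\left(V \right)} = 2 V$
$\left(40 + \left(-1 + E{\left(2 \right)}\right) G\right) 25 = \left(40 + \left(-1 + 2 \cdot 2\right) \left(-8\right)\right) 25 = \left(40 + \left(-1 + 4\right) \left(-8\right)\right) 25 = \left(40 + 3 \left(-8\right)\right) 25 = \left(40 - 24\right) 25 = 16 \cdot 25 = 400$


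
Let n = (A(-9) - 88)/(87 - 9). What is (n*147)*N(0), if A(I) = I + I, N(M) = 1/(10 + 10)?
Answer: -2597/260 ≈ -9.9885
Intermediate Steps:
N(M) = 1/20
A(I) = 2*I
n = -53/39 (n = (2*(-9) - 88)/(87 - 9) = (-18 - 88)/78 = -106*1/78 = -53/39 ≈ -1.3590)
(n*147)*N(0) = -53/39*147*(1/20) = -2597/13*1/20 = -2597/260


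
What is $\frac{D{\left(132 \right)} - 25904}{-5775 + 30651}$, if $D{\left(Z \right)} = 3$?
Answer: $- \frac{25901}{24876} \approx -1.0412$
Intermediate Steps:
$\frac{D{\left(132 \right)} - 25904}{-5775 + 30651} = \frac{3 - 25904}{-5775 + 30651} = - \frac{25901}{24876}$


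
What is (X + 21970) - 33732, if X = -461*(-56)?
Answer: 14054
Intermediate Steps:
X = 25816
(X + 21970) - 33732 = (25816 + 21970) - 33732 = 47786 - 33732 = 14054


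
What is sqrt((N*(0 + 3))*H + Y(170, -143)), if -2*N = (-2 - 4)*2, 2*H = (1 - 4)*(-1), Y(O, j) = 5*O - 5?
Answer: 2*sqrt(218) ≈ 29.530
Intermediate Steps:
Y(O, j) = -5 + 5*O
H = 3/2 (H = ((1 - 4)*(-1))/2 = (-3*(-1))/2 = (1/2)*3 = 3/2 ≈ 1.5000)
N = 6 (N = -(-2 - 4)*2/2 = -(-3)*2 = -1/2*(-12) = 6)
sqrt((N*(0 + 3))*H + Y(170, -143)) = sqrt((6*(0 + 3))*(3/2) + (-5 + 5*170)) = sqrt((6*3)*(3/2) + (-5 + 850)) = sqrt(18*(3/2) + 845) = sqrt(27 + 845) = sqrt(872) = 2*sqrt(218)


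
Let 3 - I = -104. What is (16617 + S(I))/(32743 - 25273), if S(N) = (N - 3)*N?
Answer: 5549/1494 ≈ 3.7142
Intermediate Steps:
I = 107 (I = 3 - 1*(-104) = 3 + 104 = 107)
S(N) = N*(-3 + N) (S(N) = (-3 + N)*N = N*(-3 + N))
(16617 + S(I))/(32743 - 25273) = (16617 + 107*(-3 + 107))/(32743 - 25273) = (16617 + 107*104)/7470 = (16617 + 11128)*(1/7470) = 27745*(1/7470) = 5549/1494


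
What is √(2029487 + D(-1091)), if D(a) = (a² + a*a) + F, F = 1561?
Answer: √4411610 ≈ 2100.4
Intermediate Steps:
D(a) = 1561 + 2*a² (D(a) = (a² + a*a) + 1561 = (a² + a²) + 1561 = 2*a² + 1561 = 1561 + 2*a²)
√(2029487 + D(-1091)) = √(2029487 + (1561 + 2*(-1091)²)) = √(2029487 + (1561 + 2*1190281)) = √(2029487 + (1561 + 2380562)) = √(2029487 + 2382123) = √4411610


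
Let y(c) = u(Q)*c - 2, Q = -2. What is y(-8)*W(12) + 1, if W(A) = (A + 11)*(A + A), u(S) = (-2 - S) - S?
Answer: -9935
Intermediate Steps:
u(S) = -2 - 2*S
W(A) = 2*A*(11 + A) (W(A) = (11 + A)*(2*A) = 2*A*(11 + A))
y(c) = -2 + 2*c (y(c) = (-2 - 2*(-2))*c - 2 = (-2 + 4)*c - 2 = 2*c - 2 = -2 + 2*c)
y(-8)*W(12) + 1 = (-2 + 2*(-8))*(2*12*(11 + 12)) + 1 = (-2 - 16)*(2*12*23) + 1 = -18*552 + 1 = -9936 + 1 = -9935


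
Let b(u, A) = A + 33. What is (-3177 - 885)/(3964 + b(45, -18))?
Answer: -4062/3979 ≈ -1.0209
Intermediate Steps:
b(u, A) = 33 + A
(-3177 - 885)/(3964 + b(45, -18)) = (-3177 - 885)/(3964 + (33 - 18)) = -4062/(3964 + 15) = -4062/3979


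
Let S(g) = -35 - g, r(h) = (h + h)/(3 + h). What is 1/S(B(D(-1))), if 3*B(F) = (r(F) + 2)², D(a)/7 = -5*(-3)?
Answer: -972/39061 ≈ -0.024884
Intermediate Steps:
D(a) = 105 (D(a) = 7*(-5*(-3)) = 7*15 = 105)
r(h) = 2*h/(3 + h) (r(h) = (2*h)/(3 + h) = 2*h/(3 + h))
B(F) = (2 + 2*F/(3 + F))²/3 (B(F) = (2*F/(3 + F) + 2)²/3 = (2 + 2*F/(3 + F))²/3)
1/S(B(D(-1))) = 1/(-35 - 4*(3 + 2*105)²/(3*(3 + 105)²)) = 1/(-35 - 4*(3 + 210)²/(3*108²)) = 1/(-35 - 4*213²/(3*11664)) = 1/(-35 - 4*45369/(3*11664)) = 1/(-35 - 1*5041/972) = 1/(-35 - 5041/972) = 1/(-39061/972) = -972/39061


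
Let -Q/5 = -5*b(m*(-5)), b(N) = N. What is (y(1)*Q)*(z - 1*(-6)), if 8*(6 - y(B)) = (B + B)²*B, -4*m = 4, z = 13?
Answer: 26125/2 ≈ 13063.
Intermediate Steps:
m = -1 (m = -¼*4 = -1)
Q = 125 (Q = -(-25)*(-1*(-5)) = -(-25)*5 = -5*(-25) = 125)
y(B) = 6 - B³/2 (y(B) = 6 - (B + B)²*B/8 = 6 - (2*B)²*B/8 = 6 - 4*B²*B/8 = 6 - B³/2)
(y(1)*Q)*(z - 1*(-6)) = ((6 - ½*1³)*125)*(13 - 1*(-6)) = ((6 - ½*1)*125)*(13 + 6) = ((6 - ½)*125)*19 = ((11/2)*125)*19 = (1375/2)*19 = 26125/2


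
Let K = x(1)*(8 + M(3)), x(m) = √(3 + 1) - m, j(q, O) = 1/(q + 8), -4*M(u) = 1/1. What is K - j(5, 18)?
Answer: 399/52 ≈ 7.6731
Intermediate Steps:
M(u) = -¼ (M(u) = -¼/1 = -¼*1 = -¼)
j(q, O) = 1/(8 + q)
x(m) = 2 - m (x(m) = √4 - m = 2 - m)
K = 31/4 (K = (2 - 1*1)*(8 - ¼) = (2 - 1)*(31/4) = 1*(31/4) = 31/4 ≈ 7.7500)
K - j(5, 18) = 31/4 - 1/(8 + 5) = 31/4 - 1/13 = 399/52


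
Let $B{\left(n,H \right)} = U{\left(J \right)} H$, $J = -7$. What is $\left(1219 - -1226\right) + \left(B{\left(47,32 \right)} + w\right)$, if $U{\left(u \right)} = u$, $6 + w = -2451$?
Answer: $-236$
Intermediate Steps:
$w = -2457$ ($w = -6 - 2451 = -2457$)
$B{\left(n,H \right)} = - 7 H$
$\left(1219 - -1226\right) + \left(B{\left(47,32 \right)} + w\right) = \left(1219 - -1226\right) - 2681 = \left(1219 + 1226\right) - 2681 = 2445 - 2681 = -236$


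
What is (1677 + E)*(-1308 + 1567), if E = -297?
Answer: 357420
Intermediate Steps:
(1677 + E)*(-1308 + 1567) = (1677 - 297)*(-1308 + 1567) = 1380*259 = 357420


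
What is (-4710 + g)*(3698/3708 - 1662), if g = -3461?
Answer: 25162586329/1854 ≈ 1.3572e+7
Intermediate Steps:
(-4710 + g)*(3698/3708 - 1662) = (-4710 - 3461)*(3698/3708 - 1662) = -8171*(3698*(1/3708) - 1662) = -8171*(1849/1854 - 1662) = -8171*(-3079499/1854) = 25162586329/1854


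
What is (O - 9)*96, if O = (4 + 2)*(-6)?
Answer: -4320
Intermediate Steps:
O = -36 (O = 6*(-6) = -36)
(O - 9)*96 = (-36 - 9)*96 = -45*96 = -4320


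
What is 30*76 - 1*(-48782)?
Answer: 51062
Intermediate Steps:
30*76 - 1*(-48782) = 2280 + 48782 = 51062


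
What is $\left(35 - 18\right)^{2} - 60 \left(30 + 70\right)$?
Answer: $-5711$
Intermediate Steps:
$\left(35 - 18\right)^{2} - 60 \left(30 + 70\right) = 17^{2} - 60 \cdot 100 = 289 - 6000 = -5711$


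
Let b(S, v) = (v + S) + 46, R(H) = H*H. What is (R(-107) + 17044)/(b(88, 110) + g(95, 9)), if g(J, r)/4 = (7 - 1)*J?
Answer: 28493/2524 ≈ 11.289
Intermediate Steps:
R(H) = H**2
b(S, v) = 46 + S + v (b(S, v) = (S + v) + 46 = 46 + S + v)
g(J, r) = 24*J (g(J, r) = 4*((7 - 1)*J) = 4*(6*J) = 24*J)
(R(-107) + 17044)/(b(88, 110) + g(95, 9)) = ((-107)**2 + 17044)/((46 + 88 + 110) + 24*95) = (11449 + 17044)/(244 + 2280) = 28493/2524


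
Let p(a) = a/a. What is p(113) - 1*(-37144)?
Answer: 37145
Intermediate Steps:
p(a) = 1
p(113) - 1*(-37144) = 1 - 1*(-37144) = 1 + 37144 = 37145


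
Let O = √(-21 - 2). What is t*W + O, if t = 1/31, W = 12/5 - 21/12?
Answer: 13/620 + I*√23 ≈ 0.020968 + 4.7958*I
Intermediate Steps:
O = I*√23 (O = √(-23) = I*√23 ≈ 4.7958*I)
W = 13/20 (W = 12*(⅕) - 21*1/12 = 12/5 - 7/4 = 13/20 ≈ 0.65000)
t = 1/31 ≈ 0.032258
t*W + O = (1/31)*(13/20) + I*√23 = 13/620 + I*√23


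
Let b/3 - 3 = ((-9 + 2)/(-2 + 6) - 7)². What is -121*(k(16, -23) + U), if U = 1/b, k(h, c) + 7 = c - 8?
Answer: 17557826/3819 ≈ 4597.5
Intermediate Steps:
k(h, c) = -15 + c (k(h, c) = -7 + (c - 8) = -7 + (-8 + c) = -15 + c)
b = 3819/16 (b = 9 + 3*((-9 + 2)/(-2 + 6) - 7)² = 9 + 3*(-7/4 - 7)² = 9 + 3*(-35/4)² = 9 + 3*(1225/16) = 9 + 3675/16 = 3819/16 ≈ 238.69)
U = 16/3819 (U = 1/(3819/16) = 16/3819 ≈ 0.0041896)
-121*(k(16, -23) + U) = -121*((-15 - 23) + 16/3819) = -121*(-38 + 16/3819) = -121*(-145106/3819) = 17557826/3819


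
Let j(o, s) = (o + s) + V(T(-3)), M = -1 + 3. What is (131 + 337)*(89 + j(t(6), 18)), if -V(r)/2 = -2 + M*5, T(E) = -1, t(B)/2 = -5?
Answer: 37908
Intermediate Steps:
t(B) = -10 (t(B) = 2*(-5) = -10)
M = 2
V(r) = -16 (V(r) = -2*(-2 + 2*5) = -2*(-2 + 10) = -2*8 = -16)
j(o, s) = -16 + o + s (j(o, s) = (o + s) - 16 = -16 + o + s)
(131 + 337)*(89 + j(t(6), 18)) = (131 + 337)*(89 + (-16 - 10 + 18)) = 468*(89 - 8) = 468*81 = 37908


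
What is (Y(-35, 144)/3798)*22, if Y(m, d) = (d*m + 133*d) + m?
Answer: 154847/1899 ≈ 81.541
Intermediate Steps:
Y(m, d) = m + 133*d + d*m (Y(m, d) = (133*d + d*m) + m = m + 133*d + d*m)
(Y(-35, 144)/3798)*22 = ((-35 + 133*144 + 144*(-35))/3798)*22 = ((-35 + 19152 - 5040)*(1/3798))*22 = (14077*(1/3798))*22 = (14077/3798)*22 = 154847/1899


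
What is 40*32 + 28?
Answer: 1308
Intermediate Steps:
40*32 + 28 = 1280 + 28 = 1308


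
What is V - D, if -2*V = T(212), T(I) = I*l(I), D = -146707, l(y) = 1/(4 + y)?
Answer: 15844303/108 ≈ 1.4671e+5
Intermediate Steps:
T(I) = I/(4 + I)
V = -53/108 (V = -106/(4 + 212) = -106/216 = -½*53/54 = -53/108 ≈ -0.49074)
V - D = -53/108 - 1*(-146707) = -53/108 + 146707 = 15844303/108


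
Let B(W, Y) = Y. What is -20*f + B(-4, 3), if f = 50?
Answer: -997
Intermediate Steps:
-20*f + B(-4, 3) = -20*50 + 3 = -1000 + 3 = -997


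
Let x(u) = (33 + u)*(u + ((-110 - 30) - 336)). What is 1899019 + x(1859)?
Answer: 4515655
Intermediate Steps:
x(u) = (-476 + u)*(33 + u) (x(u) = (33 + u)*(u + (-140 - 336)) = (33 + u)*(u - 476) = (33 + u)*(-476 + u) = (-476 + u)*(33 + u))
1899019 + x(1859) = 1899019 + (-15708 + 1859² - 443*1859) = 1899019 + (-15708 + 3455881 - 823537) = 1899019 + 2616636 = 4515655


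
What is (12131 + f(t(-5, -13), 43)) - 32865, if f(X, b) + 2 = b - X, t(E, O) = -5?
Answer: -20688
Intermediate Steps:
f(X, b) = -2 + b - X (f(X, b) = -2 + (b - X) = -2 + b - X)
(12131 + f(t(-5, -13), 43)) - 32865 = (12131 + (-2 + 43 - 1*(-5))) - 32865 = (12131 + (-2 + 43 + 5)) - 32865 = (12131 + 46) - 32865 = 12177 - 32865 = -20688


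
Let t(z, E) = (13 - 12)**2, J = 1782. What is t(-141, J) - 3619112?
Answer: -3619111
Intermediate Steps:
t(z, E) = 1 (t(z, E) = 1**2 = 1)
t(-141, J) - 3619112 = 1 - 3619112 = -3619111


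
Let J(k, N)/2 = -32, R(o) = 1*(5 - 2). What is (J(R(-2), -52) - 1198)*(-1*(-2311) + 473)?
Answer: -3513408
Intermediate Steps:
R(o) = 3 (R(o) = 1*3 = 3)
J(k, N) = -64 (J(k, N) = 2*(-32) = -64)
(J(R(-2), -52) - 1198)*(-1*(-2311) + 473) = (-64 - 1198)*(-1*(-2311) + 473) = -1262*(2311 + 473) = -1262*2784 = -3513408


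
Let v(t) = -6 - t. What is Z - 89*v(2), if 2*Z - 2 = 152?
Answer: 789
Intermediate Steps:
Z = 77 (Z = 1 + (½)*152 = 1 + 76 = 77)
Z - 89*v(2) = 77 - 89*(-6 - 1*2) = 77 - 89*(-6 - 2) = 77 - 89*(-8) = 77 + 712 = 789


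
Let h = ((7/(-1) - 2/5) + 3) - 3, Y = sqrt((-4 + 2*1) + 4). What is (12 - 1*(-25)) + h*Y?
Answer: 37 - 37*sqrt(2)/5 ≈ 26.535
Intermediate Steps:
Y = sqrt(2) (Y = sqrt((-4 + 2) + 4) = sqrt(-2 + 4) = sqrt(2) ≈ 1.4142)
h = -37/5 (h = ((7*(-1) - 2*1/5) + 3) - 3 = ((-7 - 2/5) + 3) - 3 = (-37/5 + 3) - 3 = -22/5 - 3 = -37/5 ≈ -7.4000)
(12 - 1*(-25)) + h*Y = (12 - 1*(-25)) - 37*sqrt(2)/5 = (12 + 25) - 37*sqrt(2)/5 = 37 - 37*sqrt(2)/5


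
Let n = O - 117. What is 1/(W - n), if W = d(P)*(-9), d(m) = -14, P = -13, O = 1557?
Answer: -1/1314 ≈ -0.00076103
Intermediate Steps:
n = 1440 (n = 1557 - 117 = 1440)
W = 126 (W = -14*(-9) = 126)
1/(W - n) = 1/(126 - 1*1440) = 1/(126 - 1440) = 1/(-1314) = -1/1314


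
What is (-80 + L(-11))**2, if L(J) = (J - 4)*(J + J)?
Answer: 62500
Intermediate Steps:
L(J) = 2*J*(-4 + J) (L(J) = (-4 + J)*(2*J) = 2*J*(-4 + J))
(-80 + L(-11))**2 = (-80 + 2*(-11)*(-4 - 11))**2 = (-80 + 2*(-11)*(-15))**2 = (-80 + 330)**2 = 250**2 = 62500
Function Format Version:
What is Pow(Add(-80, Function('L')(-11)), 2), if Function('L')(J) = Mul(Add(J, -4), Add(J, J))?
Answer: 62500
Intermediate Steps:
Function('L')(J) = Mul(2, J, Add(-4, J)) (Function('L')(J) = Mul(Add(-4, J), Mul(2, J)) = Mul(2, J, Add(-4, J)))
Pow(Add(-80, Function('L')(-11)), 2) = Pow(Add(-80, Mul(2, -11, Add(-4, -11))), 2) = Pow(Add(-80, Mul(2, -11, -15)), 2) = Pow(Add(-80, 330), 2) = Pow(250, 2) = 62500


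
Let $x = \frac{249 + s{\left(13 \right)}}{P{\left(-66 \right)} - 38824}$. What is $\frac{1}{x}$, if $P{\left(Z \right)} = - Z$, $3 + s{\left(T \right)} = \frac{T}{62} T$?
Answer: $- \frac{2402996}{15421} \approx -155.83$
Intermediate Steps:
$s{\left(T \right)} = -3 + \frac{T^{2}}{62}$ ($s{\left(T \right)} = -3 + \frac{T}{62} T = -3 + \frac{T^{2}}{62}$)
$x = - \frac{15421}{2402996}$ ($x = \frac{249 - \left(3 - \frac{13^{2}}{62}\right)}{\left(-1\right) \left(-66\right) - 38824} = \frac{249 + \left(-3 + \frac{1}{62} \cdot 169\right)}{66 - 38824} = \frac{249 + \left(-3 + \frac{169}{62}\right)}{-38758} = \left(249 - \frac{17}{62}\right) \left(- \frac{1}{38758}\right) = \frac{15421}{62} \left(- \frac{1}{38758}\right) = - \frac{15421}{2402996} \approx -0.0064174$)
$\frac{1}{x} = \frac{1}{- \frac{15421}{2402996}} = - \frac{2402996}{15421}$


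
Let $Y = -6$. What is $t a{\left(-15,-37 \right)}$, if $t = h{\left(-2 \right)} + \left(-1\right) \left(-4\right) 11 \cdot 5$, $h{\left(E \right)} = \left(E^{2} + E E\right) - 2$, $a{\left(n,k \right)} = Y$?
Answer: $-1356$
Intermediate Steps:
$a{\left(n,k \right)} = -6$
$h{\left(E \right)} = -2 + 2 E^{2}$ ($h{\left(E \right)} = \left(E^{2} + E^{2}\right) - 2 = 2 E^{2} - 2 = -2 + 2 E^{2}$)
$t = 226$ ($t = \left(-2 + 2 \left(-2\right)^{2}\right) + \left(-1\right) \left(-4\right) 11 \cdot 5 = \left(-2 + 2 \cdot 4\right) + 4 \cdot 11 \cdot 5 = \left(-2 + 8\right) + 44 \cdot 5 = 6 + 220 = 226$)
$t a{\left(-15,-37 \right)} = 226 \left(-6\right) = -1356$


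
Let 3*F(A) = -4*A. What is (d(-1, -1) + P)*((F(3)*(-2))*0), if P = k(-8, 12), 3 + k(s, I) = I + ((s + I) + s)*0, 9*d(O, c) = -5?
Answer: 0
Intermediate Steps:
F(A) = -4*A/3 (F(A) = (-4*A)/3 = -4*A/3)
d(O, c) = -5/9 (d(O, c) = (⅑)*(-5) = -5/9)
k(s, I) = -3 + I (k(s, I) = -3 + (I + ((s + I) + s)*0) = -3 + (I + ((I + s) + s)*0) = -3 + (I + (I + 2*s)*0) = -3 + (I + 0) = -3 + I)
P = 9 (P = -3 + 12 = 9)
(d(-1, -1) + P)*((F(3)*(-2))*0) = (-5/9 + 9)*((-4/3*3*(-2))*0) = 76*(-4*(-2)*0)/9 = 76*(8*0)/9 = (76/9)*0 = 0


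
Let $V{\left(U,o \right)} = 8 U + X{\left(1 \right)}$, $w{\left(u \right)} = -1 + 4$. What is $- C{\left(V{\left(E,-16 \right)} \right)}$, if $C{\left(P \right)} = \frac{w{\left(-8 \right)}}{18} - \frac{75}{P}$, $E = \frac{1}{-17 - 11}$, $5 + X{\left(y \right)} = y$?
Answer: $- \frac{53}{3} \approx -17.667$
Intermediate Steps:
$X{\left(y \right)} = -5 + y$
$E = - \frac{1}{28}$ ($E = \frac{1}{-28} = - \frac{1}{28} \approx -0.035714$)
$w{\left(u \right)} = 3$
$V{\left(U,o \right)} = -4 + 8 U$ ($V{\left(U,o \right)} = 8 U + \left(-5 + 1\right) = 8 U - 4 = -4 + 8 U$)
$C{\left(P \right)} = \frac{1}{6} - \frac{75}{P}$ ($C{\left(P \right)} = \frac{3}{18} - \frac{75}{P} = 3 \cdot \frac{1}{18} - \frac{75}{P} = \frac{1}{6} - \frac{75}{P}$)
$- C{\left(V{\left(E,-16 \right)} \right)} = - \frac{-450 + \left(-4 + 8 \left(- \frac{1}{28}\right)\right)}{6 \left(-4 + 8 \left(- \frac{1}{28}\right)\right)} = - \frac{-450 - \frac{30}{7}}{6 \left(-4 - \frac{2}{7}\right)} = - \frac{-450 - \frac{30}{7}}{6 \left(- \frac{30}{7}\right)} = - \frac{\left(-7\right) \left(-3180\right)}{6 \cdot 30 \cdot 7} = \left(-1\right) \frac{53}{3} = - \frac{53}{3}$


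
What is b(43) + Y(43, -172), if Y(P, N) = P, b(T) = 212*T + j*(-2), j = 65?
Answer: 9029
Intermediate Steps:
b(T) = -130 + 212*T (b(T) = 212*T + 65*(-2) = 212*T - 130 = -130 + 212*T)
b(43) + Y(43, -172) = (-130 + 212*43) + 43 = (-130 + 9116) + 43 = 8986 + 43 = 9029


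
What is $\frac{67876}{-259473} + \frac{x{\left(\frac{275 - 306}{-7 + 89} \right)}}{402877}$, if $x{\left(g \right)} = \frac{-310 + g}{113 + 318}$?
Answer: $- \frac{966457599971507}{3694500844441782} \approx -0.26159$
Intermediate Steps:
$x{\left(g \right)} = - \frac{310}{431} + \frac{g}{431}$ ($x{\left(g \right)} = \frac{-310 + g}{431} = \left(-310 + g\right) \frac{1}{431} = - \frac{310}{431} + \frac{g}{431}$)
$\frac{67876}{-259473} + \frac{x{\left(\frac{275 - 306}{-7 + 89} \right)}}{402877} = \frac{67876}{-259473} + \frac{- \frac{310}{431} + \frac{\left(275 - 306\right) \frac{1}{-7 + 89}}{431}}{402877} = 67876 \left(- \frac{1}{259473}\right) + \left(- \frac{310}{431} + \frac{\left(-31\right) \frac{1}{82}}{431}\right) \frac{1}{402877} = - \frac{67876}{259473} + \left(- \frac{310}{431} + \frac{\left(-31\right) \frac{1}{82}}{431}\right) \frac{1}{402877} = - \frac{67876}{259473} + \left(- \frac{310}{431} + \frac{1}{431} \left(- \frac{31}{82}\right)\right) \frac{1}{402877} = - \frac{67876}{259473} + \left(- \frac{310}{431} - \frac{31}{35342}\right) \frac{1}{402877} = - \frac{67876}{259473} - \frac{25451}{14238478934} = - \frac{966457599971507}{3694500844441782}$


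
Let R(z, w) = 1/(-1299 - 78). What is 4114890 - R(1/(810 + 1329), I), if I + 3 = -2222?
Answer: 5666203531/1377 ≈ 4.1149e+6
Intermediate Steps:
I = -2225 (I = -3 - 2222 = -2225)
R(z, w) = -1/1377 (R(z, w) = 1/(-1377) = -1/1377)
4114890 - R(1/(810 + 1329), I) = 4114890 - 1*(-1/1377) = 4114890 + 1/1377 = 5666203531/1377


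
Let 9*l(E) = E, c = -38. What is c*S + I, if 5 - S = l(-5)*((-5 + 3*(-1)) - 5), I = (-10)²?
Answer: 1660/9 ≈ 184.44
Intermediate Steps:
l(E) = E/9
I = 100
S = -20/9 (S = 5 - (⅑)*(-5)*((-5 + 3*(-1)) - 5) = 5 - (-5)*((-5 - 3) - 5)/9 = 5 - (-5)*(-8 - 5)/9 = 5 - (-5)*(-13)/9 = 5 - 1*65/9 = 5 - 65/9 = -20/9 ≈ -2.2222)
c*S + I = -38*(-20/9) + 100 = 760/9 + 100 = 1660/9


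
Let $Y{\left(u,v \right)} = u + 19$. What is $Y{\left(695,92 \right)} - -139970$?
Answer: $140684$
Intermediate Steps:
$Y{\left(u,v \right)} = 19 + u$
$Y{\left(695,92 \right)} - -139970 = \left(19 + 695\right) - -139970 = 714 + 139970 = 140684$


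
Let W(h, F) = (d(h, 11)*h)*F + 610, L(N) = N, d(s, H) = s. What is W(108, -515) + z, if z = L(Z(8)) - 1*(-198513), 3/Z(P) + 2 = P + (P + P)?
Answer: -127772411/22 ≈ -5.8078e+6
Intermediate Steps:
Z(P) = 3/(-2 + 3*P) (Z(P) = 3/(-2 + (P + (P + P))) = 3/(-2 + (P + 2*P)) = 3/(-2 + 3*P))
W(h, F) = 610 + F*h² (W(h, F) = (h*h)*F + 610 = h²*F + 610 = F*h² + 610 = 610 + F*h²)
z = 4367289/22 (z = 3/(-2 + 3*8) - 1*(-198513) = 3/(-2 + 24) + 198513 = 3/22 + 198513 = 4367289/22 ≈ 1.9851e+5)
W(108, -515) + z = (610 - 515*108²) + 4367289/22 = (610 - 515*11664) + 4367289/22 = (610 - 6006960) + 4367289/22 = -6006350 + 4367289/22 = -127772411/22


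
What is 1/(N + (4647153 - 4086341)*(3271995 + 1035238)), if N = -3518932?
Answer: 1/2415544434264 ≈ 4.1399e-13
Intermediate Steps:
1/(N + (4647153 - 4086341)*(3271995 + 1035238)) = 1/(-3518932 + (4647153 - 4086341)*(3271995 + 1035238)) = 1/(-3518932 + 560812*4307233) = 1/(-3518932 + 2415547953196) = 1/2415544434264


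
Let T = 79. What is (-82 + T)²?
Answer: 9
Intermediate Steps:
(-82 + T)² = (-82 + 79)² = (-3)² = 9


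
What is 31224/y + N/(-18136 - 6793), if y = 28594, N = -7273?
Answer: 493173629/356409913 ≈ 1.3837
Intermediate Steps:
31224/y + N/(-18136 - 6793) = 31224/28594 - 7273/(-18136 - 6793) = 31224*(1/28594) - 7273/(-24929) = 15612/14297 - 7273*(-1/24929) = 15612/14297 + 7273/24929 = 493173629/356409913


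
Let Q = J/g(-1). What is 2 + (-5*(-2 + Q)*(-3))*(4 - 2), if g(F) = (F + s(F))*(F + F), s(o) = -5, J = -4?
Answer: -68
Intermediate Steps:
g(F) = 2*F*(-5 + F) (g(F) = (F - 5)*(F + F) = (-5 + F)*(2*F) = 2*F*(-5 + F))
Q = -⅓ (Q = -4*(-1/(2*(-5 - 1))) = -4/(2*(-1)*(-6)) = -4/12 = -4*1/12 = -⅓ ≈ -0.33333)
2 + (-5*(-2 + Q)*(-3))*(4 - 2) = 2 + (-5*(-2 - ⅓)*(-3))*(4 - 2) = 2 + (-5*(-7/3)*(-3))*2 = 2 + ((35/3)*(-3))*2 = 2 - 35*2 = 2 - 70 = -68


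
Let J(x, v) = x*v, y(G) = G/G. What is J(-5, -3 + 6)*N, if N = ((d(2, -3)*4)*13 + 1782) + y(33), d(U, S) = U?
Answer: -28305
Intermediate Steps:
y(G) = 1
J(x, v) = v*x
N = 1887 (N = ((2*4)*13 + 1782) + 1 = (8*13 + 1782) + 1 = (104 + 1782) + 1 = 1886 + 1 = 1887)
J(-5, -3 + 6)*N = ((-3 + 6)*(-5))*1887 = (3*(-5))*1887 = -15*1887 = -28305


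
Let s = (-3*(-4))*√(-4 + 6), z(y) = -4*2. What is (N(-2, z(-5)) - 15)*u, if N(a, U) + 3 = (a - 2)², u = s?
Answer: -24*√2 ≈ -33.941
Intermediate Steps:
z(y) = -8
s = 12*√2 ≈ 16.971
u = 12*√2 ≈ 16.971
N(a, U) = -3 + (-2 + a)² (N(a, U) = -3 + (a - 2)² = -3 + (-2 + a)²)
(N(-2, z(-5)) - 15)*u = ((-3 + (-2 - 2)²) - 15)*(12*√2) = ((-3 + (-4)²) - 15)*(12*√2) = ((-3 + 16) - 15)*(12*√2) = (13 - 15)*(12*√2) = -24*√2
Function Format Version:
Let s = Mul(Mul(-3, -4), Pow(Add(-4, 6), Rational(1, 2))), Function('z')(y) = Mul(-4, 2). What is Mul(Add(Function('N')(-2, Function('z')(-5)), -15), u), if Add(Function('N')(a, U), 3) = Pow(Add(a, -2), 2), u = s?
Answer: Mul(-24, Pow(2, Rational(1, 2))) ≈ -33.941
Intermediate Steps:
Function('z')(y) = -8
s = Mul(12, Pow(2, Rational(1, 2))) ≈ 16.971
u = Mul(12, Pow(2, Rational(1, 2))) ≈ 16.971
Function('N')(a, U) = Add(-3, Pow(Add(-2, a), 2)) (Function('N')(a, U) = Add(-3, Pow(Add(a, -2), 2)) = Add(-3, Pow(Add(-2, a), 2)))
Mul(Add(Function('N')(-2, Function('z')(-5)), -15), u) = Mul(Add(Add(-3, Pow(Add(-2, -2), 2)), -15), Mul(12, Pow(2, Rational(1, 2)))) = Mul(Add(Add(-3, Pow(-4, 2)), -15), Mul(12, Pow(2, Rational(1, 2)))) = Mul(Add(Add(-3, 16), -15), Mul(12, Pow(2, Rational(1, 2)))) = Mul(Add(13, -15), Mul(12, Pow(2, Rational(1, 2)))) = Mul(-2, Mul(12, Pow(2, Rational(1, 2)))) = Mul(-24, Pow(2, Rational(1, 2)))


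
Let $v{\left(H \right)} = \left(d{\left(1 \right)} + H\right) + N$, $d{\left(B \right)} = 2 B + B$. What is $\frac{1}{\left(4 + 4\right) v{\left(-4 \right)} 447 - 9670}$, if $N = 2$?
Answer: $- \frac{1}{6094} \approx -0.0001641$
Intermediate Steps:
$d{\left(B \right)} = 3 B$
$v{\left(H \right)} = 5 + H$ ($v{\left(H \right)} = \left(3 \cdot 1 + H\right) + 2 = \left(3 + H\right) + 2 = 5 + H$)
$\frac{1}{\left(4 + 4\right) v{\left(-4 \right)} 447 - 9670} = \frac{1}{\left(4 + 4\right) \left(5 - 4\right) 447 - 9670} = \frac{1}{8 \cdot 1 \cdot 447 - 9670} = \frac{1}{8 \cdot 447 - 9670} = \frac{1}{3576 - 9670} = \frac{1}{-6094} = - \frac{1}{6094}$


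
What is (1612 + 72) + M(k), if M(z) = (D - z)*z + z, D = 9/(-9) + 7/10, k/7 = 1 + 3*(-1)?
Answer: 7391/5 ≈ 1478.2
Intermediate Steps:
k = -14 (k = 7*(1 + 3*(-1)) = 7*(1 - 3) = 7*(-2) = -14)
D = -3/10 (D = 9*(-⅑) + 7*(⅒) = -1 + 7/10 = -3/10 ≈ -0.30000)
M(z) = z + z*(-3/10 - z) (M(z) = (-3/10 - z)*z + z = z*(-3/10 - z) + z = z + z*(-3/10 - z))
(1612 + 72) + M(k) = (1612 + 72) + (⅒)*(-14)*(7 - 10*(-14)) = 1684 + (⅒)*(-14)*(7 + 140) = 1684 + (⅒)*(-14)*147 = 1684 - 1029/5 = 7391/5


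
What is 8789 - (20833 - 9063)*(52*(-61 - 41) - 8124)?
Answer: 158056349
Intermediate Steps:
8789 - (20833 - 9063)*(52*(-61 - 41) - 8124) = 8789 - 11770*(52*(-102) - 8124) = 8789 - 11770*(-5304 - 8124) = 8789 - 11770*(-13428) = 8789 - 1*(-158047560) = 8789 + 158047560 = 158056349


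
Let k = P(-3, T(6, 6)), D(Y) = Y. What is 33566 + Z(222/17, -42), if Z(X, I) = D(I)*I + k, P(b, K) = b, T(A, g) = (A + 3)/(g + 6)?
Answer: 35327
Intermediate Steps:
T(A, g) = (3 + A)/(6 + g)
k = -3
Z(X, I) = -3 + I**2 (Z(X, I) = I*I - 3 = I**2 - 3 = -3 + I**2)
33566 + Z(222/17, -42) = 33566 + (-3 + (-42)**2) = 33566 + (-3 + 1764) = 33566 + 1761 = 35327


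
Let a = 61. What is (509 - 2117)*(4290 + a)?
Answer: -6996408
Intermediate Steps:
(509 - 2117)*(4290 + a) = (509 - 2117)*(4290 + 61) = -1608*4351 = -6996408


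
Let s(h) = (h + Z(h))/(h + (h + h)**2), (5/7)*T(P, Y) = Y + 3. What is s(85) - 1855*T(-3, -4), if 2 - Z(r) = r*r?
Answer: 75266907/28985 ≈ 2596.8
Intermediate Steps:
Z(r) = 2 - r**2 (Z(r) = 2 - r*r = 2 - r**2)
T(P, Y) = 21/5 + 7*Y/5 (T(P, Y) = 7*(Y + 3)/5 = 7*(3 + Y)/5 = 21/5 + 7*Y/5)
s(h) = (2 + h - h**2)/(h + 4*h**2) (s(h) = (h + (2 - h**2))/(h + (h + h)**2) = (2 + h - h**2)/(h + (2*h)**2) = (2 + h - h**2)/(h + 4*h**2))
s(85) - 1855*T(-3, -4) = (2 + 85 - 1*85**2)/(85*(1 + 4*85)) - 1855*(21/5 + (7/5)*(-4)) = (2 + 85 - 1*7225)/(85*(1 + 340)) - 1855*(21/5 - 28/5) = (1/85)*(2 + 85 - 7225)/341 - 1855*(-7/5) = (1/85)*(1/341)*(-7138) + 2597 = -7138/28985 + 2597 = 75266907/28985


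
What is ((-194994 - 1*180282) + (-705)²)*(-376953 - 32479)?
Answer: -49847936568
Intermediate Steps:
((-194994 - 1*180282) + (-705)²)*(-376953 - 32479) = ((-194994 - 180282) + 497025)*(-409432) = (-375276 + 497025)*(-409432) = 121749*(-409432) = -49847936568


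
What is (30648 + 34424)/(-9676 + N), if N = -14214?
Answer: -32536/11945 ≈ -2.7238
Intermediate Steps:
(30648 + 34424)/(-9676 + N) = (30648 + 34424)/(-9676 - 14214) = 65072/(-23890) = 65072*(-1/23890) = -32536/11945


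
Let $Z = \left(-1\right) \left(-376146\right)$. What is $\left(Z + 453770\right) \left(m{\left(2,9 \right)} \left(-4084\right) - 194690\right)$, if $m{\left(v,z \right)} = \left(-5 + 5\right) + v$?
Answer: $-168355099928$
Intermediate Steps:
$Z = 376146$
$m{\left(v,z \right)} = v$ ($m{\left(v,z \right)} = 0 + v = v$)
$\left(Z + 453770\right) \left(m{\left(2,9 \right)} \left(-4084\right) - 194690\right) = \left(376146 + 453770\right) \left(2 \left(-4084\right) - 194690\right) = 829916 \left(-8168 - 194690\right) = 829916 \left(-202858\right) = -168355099928$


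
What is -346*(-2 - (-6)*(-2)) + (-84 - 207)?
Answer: 4553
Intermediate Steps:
-346*(-2 - (-6)*(-2)) + (-84 - 207) = -346*(-2 - 6*2) - 291 = -346*(-2 - 12) - 291 = -346*(-14) - 291 = 4844 - 291 = 4553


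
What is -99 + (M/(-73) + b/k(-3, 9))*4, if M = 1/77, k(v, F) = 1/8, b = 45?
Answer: 7537757/5621 ≈ 1341.0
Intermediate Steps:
k(v, F) = 1/8
M = 1/77 ≈ 0.012987
-99 + (M/(-73) + b/k(-3, 9))*4 = -99 + ((1/77)/(-73) + 45/(1/8))*4 = -99 + ((1/77)*(-1/73) + 45*8)*4 = -99 + (-1/5621 + 360)*4 = -99 + (2023559/5621)*4 = -99 + 8094236/5621 = 7537757/5621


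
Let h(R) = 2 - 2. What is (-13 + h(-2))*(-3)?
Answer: 39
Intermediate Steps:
h(R) = 0
(-13 + h(-2))*(-3) = (-13 + 0)*(-3) = -13*(-3) = 39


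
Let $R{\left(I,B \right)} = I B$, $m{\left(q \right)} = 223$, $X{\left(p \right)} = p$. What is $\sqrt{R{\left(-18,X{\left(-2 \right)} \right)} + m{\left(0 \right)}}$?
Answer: $\sqrt{259} \approx 16.093$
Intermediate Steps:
$R{\left(I,B \right)} = B I$
$\sqrt{R{\left(-18,X{\left(-2 \right)} \right)} + m{\left(0 \right)}} = \sqrt{\left(-2\right) \left(-18\right) + 223} = \sqrt{36 + 223} = \sqrt{259}$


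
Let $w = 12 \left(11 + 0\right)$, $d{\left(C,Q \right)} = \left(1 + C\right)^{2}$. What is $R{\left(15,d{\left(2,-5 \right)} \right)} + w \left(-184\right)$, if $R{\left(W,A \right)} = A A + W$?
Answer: $-24192$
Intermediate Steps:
$R{\left(W,A \right)} = W + A^{2}$ ($R{\left(W,A \right)} = A^{2} + W = W + A^{2}$)
$w = 132$ ($w = 12 \cdot 11 = 132$)
$R{\left(15,d{\left(2,-5 \right)} \right)} + w \left(-184\right) = \left(15 + \left(\left(1 + 2\right)^{2}\right)^{2}\right) + 132 \left(-184\right) = \left(15 + \left(3^{2}\right)^{2}\right) - 24288 = \left(15 + 9^{2}\right) - 24288 = \left(15 + 81\right) - 24288 = 96 - 24288 = -24192$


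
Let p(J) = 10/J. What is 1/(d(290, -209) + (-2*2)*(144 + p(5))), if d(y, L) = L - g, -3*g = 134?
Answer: -3/2245 ≈ -0.0013363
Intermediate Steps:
g = -134/3 (g = -1/3*134 = -134/3 ≈ -44.667)
d(y, L) = 134/3 + L (d(y, L) = L - 1*(-134/3) = L + 134/3 = 134/3 + L)
1/(d(290, -209) + (-2*2)*(144 + p(5))) = 1/((134/3 - 209) + (-2*2)*(144 + 10/5)) = 1/(-493/3 - 4*(144 + 10*(1/5))) = 1/(-493/3 - 4*(144 + 2)) = 1/(-493/3 - 4*146) = 1/(-493/3 - 584) = 1/(-2245/3) = -3/2245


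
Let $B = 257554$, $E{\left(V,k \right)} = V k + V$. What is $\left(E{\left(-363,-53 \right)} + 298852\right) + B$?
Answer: $575282$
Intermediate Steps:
$E{\left(V,k \right)} = V + V k$
$\left(E{\left(-363,-53 \right)} + 298852\right) + B = \left(- 363 \left(1 - 53\right) + 298852\right) + 257554 = \left(\left(-363\right) \left(-52\right) + 298852\right) + 257554 = \left(18876 + 298852\right) + 257554 = 317728 + 257554 = 575282$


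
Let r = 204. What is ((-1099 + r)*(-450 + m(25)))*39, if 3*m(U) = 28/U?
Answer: 78471094/5 ≈ 1.5694e+7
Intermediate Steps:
m(U) = 28/(3*U) (m(U) = (28/U)/3 = 28/(3*U))
((-1099 + r)*(-450 + m(25)))*39 = ((-1099 + 204)*(-450 + (28/3)/25))*39 = -895*(-450 + (28/3)*(1/25))*39 = -895*(-450 + 28/75)*39 = -895*(-33722/75)*39 = (6036238/15)*39 = 78471094/5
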